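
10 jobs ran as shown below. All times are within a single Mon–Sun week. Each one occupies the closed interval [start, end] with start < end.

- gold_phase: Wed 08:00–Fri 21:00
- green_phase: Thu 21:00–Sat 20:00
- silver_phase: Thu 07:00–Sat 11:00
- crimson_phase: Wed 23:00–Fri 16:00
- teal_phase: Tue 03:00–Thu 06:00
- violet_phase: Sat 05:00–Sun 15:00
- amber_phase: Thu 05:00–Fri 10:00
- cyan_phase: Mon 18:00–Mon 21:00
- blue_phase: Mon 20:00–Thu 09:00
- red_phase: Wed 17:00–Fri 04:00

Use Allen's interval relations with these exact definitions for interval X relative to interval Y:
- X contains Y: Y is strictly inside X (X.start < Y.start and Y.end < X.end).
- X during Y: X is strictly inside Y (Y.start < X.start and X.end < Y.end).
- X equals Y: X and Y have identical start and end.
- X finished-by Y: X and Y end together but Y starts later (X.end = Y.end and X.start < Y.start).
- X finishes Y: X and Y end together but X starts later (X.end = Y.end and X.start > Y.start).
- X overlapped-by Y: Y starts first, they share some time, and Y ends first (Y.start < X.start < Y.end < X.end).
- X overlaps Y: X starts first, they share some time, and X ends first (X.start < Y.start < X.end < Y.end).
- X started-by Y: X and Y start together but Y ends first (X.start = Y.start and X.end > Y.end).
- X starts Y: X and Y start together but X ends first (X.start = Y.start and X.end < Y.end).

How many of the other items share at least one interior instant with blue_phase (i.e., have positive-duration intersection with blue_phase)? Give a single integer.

7

Target blue_phase = [Mon 20:00, Thu 09:00].
amber_phase [Thu 05:00, Fri 10:00] → overlapped-by → counts.
crimson_phase [Wed 23:00, Fri 16:00] → overlapped-by → counts.
cyan_phase [Mon 18:00, Mon 21:00] → overlaps → counts.
gold_phase [Wed 08:00, Fri 21:00] → overlapped-by → counts.
green_phase [Thu 21:00, Sat 20:00] → after → no.
red_phase [Wed 17:00, Fri 04:00] → overlapped-by → counts.
silver_phase [Thu 07:00, Sat 11:00] → overlapped-by → counts.
teal_phase [Tue 03:00, Thu 06:00] → during → counts.
violet_phase [Sat 05:00, Sun 15:00] → after → no.
Total: 7.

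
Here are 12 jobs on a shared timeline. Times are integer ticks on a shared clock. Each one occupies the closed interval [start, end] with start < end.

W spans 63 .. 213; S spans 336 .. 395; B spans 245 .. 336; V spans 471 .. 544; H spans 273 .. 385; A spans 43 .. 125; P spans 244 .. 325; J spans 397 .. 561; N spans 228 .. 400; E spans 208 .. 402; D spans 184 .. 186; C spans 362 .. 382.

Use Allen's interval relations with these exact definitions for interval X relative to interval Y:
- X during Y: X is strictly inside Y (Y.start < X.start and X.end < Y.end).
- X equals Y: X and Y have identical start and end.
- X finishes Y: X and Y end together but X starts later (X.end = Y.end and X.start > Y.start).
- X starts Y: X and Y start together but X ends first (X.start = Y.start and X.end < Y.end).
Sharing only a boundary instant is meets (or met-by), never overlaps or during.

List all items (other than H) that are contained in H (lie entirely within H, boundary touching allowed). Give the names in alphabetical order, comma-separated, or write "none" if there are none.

Target H = [273, 385].
A [43, 125] → before → no.
B [245, 336] → overlaps → no.
C [362, 382] → during → yes.
D [184, 186] → before → no.
E [208, 402] → contains → no.
J [397, 561] → after → no.
N [228, 400] → contains → no.
P [244, 325] → overlaps → no.
S [336, 395] → overlapped-by → no.
V [471, 544] → after → no.
W [63, 213] → before → no.
Result: C.

C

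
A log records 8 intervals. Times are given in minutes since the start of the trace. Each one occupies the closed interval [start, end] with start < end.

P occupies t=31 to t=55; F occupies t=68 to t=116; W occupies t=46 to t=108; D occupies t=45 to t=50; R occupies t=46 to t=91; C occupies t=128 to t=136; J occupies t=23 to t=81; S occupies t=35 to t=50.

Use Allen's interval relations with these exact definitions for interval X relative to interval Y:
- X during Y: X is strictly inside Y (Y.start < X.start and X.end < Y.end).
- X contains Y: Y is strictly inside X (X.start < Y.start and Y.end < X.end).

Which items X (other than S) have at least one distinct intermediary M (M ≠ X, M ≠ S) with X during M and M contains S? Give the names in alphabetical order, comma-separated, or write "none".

D, P

Target S = [t=35, t=50].
Intermediaries M with M contains S: J, P.
Via J — items with X during J: D, P.
Via P — items with X during P: D.
Union: D, P.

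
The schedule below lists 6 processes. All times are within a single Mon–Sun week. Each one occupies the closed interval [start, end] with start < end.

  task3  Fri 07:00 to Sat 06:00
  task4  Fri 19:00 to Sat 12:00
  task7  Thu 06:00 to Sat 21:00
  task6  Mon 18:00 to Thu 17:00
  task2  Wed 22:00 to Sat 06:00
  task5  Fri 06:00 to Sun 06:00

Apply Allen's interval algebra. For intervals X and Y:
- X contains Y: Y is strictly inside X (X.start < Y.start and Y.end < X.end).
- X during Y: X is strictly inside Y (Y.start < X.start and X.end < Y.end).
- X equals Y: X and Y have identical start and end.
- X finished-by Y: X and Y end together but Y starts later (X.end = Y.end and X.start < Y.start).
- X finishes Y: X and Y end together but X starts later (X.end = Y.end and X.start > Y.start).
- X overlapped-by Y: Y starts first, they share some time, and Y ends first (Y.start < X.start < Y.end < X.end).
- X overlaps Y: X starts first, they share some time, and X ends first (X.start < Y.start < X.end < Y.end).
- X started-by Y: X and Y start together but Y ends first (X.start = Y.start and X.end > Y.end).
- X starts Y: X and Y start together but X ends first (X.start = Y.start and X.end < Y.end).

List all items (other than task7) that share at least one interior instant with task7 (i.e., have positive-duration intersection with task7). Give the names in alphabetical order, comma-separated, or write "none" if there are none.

Target task7 = [Thu 06:00, Sat 21:00].
task2 [Wed 22:00, Sat 06:00] → overlaps → yes.
task3 [Fri 07:00, Sat 06:00] → during → yes.
task4 [Fri 19:00, Sat 12:00] → during → yes.
task5 [Fri 06:00, Sun 06:00] → overlapped-by → yes.
task6 [Mon 18:00, Thu 17:00] → overlaps → yes.
Result: task2, task3, task4, task5, task6.

task2, task3, task4, task5, task6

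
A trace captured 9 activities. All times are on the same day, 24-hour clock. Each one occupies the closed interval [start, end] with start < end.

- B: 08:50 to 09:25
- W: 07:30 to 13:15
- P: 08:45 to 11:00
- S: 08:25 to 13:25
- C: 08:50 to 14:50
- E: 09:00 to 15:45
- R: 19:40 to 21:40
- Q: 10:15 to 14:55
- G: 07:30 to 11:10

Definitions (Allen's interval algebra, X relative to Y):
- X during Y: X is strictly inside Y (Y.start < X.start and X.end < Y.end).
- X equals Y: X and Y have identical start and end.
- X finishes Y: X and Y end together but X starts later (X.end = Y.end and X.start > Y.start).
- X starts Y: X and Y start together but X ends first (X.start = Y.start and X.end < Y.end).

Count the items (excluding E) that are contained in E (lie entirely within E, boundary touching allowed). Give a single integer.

1

Target E = [09:00, 15:45].
B [08:50, 09:25] → overlaps → no.
C [08:50, 14:50] → overlaps → no.
G [07:30, 11:10] → overlaps → no.
P [08:45, 11:00] → overlaps → no.
Q [10:15, 14:55] → during → counts.
R [19:40, 21:40] → after → no.
S [08:25, 13:25] → overlaps → no.
W [07:30, 13:15] → overlaps → no.
Total: 1.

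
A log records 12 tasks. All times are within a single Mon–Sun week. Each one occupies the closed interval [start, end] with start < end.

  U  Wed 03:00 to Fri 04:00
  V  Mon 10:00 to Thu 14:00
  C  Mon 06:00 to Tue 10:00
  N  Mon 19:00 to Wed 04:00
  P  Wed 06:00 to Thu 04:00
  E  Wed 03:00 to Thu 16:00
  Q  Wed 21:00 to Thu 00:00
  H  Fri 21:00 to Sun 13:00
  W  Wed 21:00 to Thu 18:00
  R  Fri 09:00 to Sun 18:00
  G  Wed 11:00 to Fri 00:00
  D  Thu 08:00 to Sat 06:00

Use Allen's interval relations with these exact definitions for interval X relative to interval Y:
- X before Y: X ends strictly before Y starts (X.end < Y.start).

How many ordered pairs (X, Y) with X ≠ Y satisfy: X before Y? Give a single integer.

Checking all 132 ordered pairs for relation 'before'; matching pairs in alphabetical order:
(C, D): C before D ✓
(C, E): C before E ✓
(C, G): C before G ✓
(C, H): C before H ✓
(C, P): C before P ✓
(C, Q): C before Q ✓
(C, R): C before R ✓
(C, U): C before U ✓
(C, W): C before W ✓
(E, H): E before H ✓
(E, R): E before R ✓
(G, H): G before H ✓
(G, R): G before R ✓
(N, D): N before D ✓
(N, G): N before G ✓
(N, H): N before H ✓
(N, P): N before P ✓
(N, Q): N before Q ✓
(N, R): N before R ✓
(N, W): N before W ✓
(P, D): P before D ✓
(P, H): P before H ✓
(P, R): P before R ✓
(Q, D): Q before D ✓
... plus 8 further pairs not listed.
Count: 32.

32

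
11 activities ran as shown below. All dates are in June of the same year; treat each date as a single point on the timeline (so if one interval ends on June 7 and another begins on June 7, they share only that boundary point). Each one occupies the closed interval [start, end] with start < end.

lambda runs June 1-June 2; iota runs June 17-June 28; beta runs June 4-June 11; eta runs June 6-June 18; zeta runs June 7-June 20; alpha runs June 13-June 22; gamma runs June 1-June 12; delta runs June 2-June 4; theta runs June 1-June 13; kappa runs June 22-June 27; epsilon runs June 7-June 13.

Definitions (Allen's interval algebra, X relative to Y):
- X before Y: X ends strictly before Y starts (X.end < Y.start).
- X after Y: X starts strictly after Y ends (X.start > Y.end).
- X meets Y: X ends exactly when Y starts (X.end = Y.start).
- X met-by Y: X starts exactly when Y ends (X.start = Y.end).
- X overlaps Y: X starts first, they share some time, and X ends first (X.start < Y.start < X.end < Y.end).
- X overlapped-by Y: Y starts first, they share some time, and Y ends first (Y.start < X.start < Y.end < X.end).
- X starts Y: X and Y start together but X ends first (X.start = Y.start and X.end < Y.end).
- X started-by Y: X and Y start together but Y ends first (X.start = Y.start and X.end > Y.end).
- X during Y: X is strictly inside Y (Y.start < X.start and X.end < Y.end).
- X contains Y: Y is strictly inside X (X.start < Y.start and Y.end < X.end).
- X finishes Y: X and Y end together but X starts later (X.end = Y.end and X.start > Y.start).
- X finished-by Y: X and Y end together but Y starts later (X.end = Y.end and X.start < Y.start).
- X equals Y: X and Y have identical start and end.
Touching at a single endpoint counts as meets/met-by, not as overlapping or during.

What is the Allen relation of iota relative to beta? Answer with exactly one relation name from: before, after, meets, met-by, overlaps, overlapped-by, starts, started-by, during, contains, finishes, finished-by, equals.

after

iota = [June 17, June 28]; beta = [June 4, June 11].
Compare endpoints: iota.start > beta.start, iota.start > beta.end, iota.end > beta.start, iota.end > beta.end.
That pattern is 'after'.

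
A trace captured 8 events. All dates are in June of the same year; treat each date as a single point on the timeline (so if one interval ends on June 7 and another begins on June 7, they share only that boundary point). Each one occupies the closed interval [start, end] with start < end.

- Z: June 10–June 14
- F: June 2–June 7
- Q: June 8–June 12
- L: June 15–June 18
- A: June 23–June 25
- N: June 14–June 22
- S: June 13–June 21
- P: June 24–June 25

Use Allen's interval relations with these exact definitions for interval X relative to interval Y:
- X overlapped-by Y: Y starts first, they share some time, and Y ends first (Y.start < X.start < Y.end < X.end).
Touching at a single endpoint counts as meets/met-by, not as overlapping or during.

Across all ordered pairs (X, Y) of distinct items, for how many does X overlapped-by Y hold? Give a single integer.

Checking all 56 ordered pairs for relation 'overlapped-by'; matching pairs in alphabetical order:
(N, S): N overlapped-by S ✓
(S, Z): S overlapped-by Z ✓
(Z, Q): Z overlapped-by Q ✓
Count: 3.

3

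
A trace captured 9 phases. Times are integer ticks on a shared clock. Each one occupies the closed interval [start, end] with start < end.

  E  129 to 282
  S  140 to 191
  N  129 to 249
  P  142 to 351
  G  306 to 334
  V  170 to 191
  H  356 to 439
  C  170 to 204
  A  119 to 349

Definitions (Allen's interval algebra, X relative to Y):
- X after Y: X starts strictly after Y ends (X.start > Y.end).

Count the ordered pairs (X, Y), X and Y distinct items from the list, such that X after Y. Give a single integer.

13

Checking all 72 ordered pairs for relation 'after'; matching pairs in alphabetical order:
(G, C): G after C ✓
(G, E): G after E ✓
(G, N): G after N ✓
(G, S): G after S ✓
(G, V): G after V ✓
(H, A): H after A ✓
(H, C): H after C ✓
(H, E): H after E ✓
(H, G): H after G ✓
(H, N): H after N ✓
(H, P): H after P ✓
(H, S): H after S ✓
(H, V): H after V ✓
Count: 13.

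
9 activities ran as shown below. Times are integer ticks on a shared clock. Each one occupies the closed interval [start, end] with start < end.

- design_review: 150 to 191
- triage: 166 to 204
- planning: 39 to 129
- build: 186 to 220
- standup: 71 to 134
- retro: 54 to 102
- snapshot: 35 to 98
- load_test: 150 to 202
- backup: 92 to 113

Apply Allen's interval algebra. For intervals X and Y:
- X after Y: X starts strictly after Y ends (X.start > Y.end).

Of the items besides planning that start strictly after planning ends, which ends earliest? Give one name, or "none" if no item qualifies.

Target planning = [39, 129].
backup [92, 113] → during → excluded.
build [186, 220] → after → candidate.
design_review [150, 191] → after → candidate.
load_test [150, 202] → after → candidate.
retro [54, 102] → during → excluded.
snapshot [35, 98] → overlaps → excluded.
standup [71, 134] → overlapped-by → excluded.
triage [166, 204] → after → candidate.
Among candidates, earliest end is 191 → design_review.

design_review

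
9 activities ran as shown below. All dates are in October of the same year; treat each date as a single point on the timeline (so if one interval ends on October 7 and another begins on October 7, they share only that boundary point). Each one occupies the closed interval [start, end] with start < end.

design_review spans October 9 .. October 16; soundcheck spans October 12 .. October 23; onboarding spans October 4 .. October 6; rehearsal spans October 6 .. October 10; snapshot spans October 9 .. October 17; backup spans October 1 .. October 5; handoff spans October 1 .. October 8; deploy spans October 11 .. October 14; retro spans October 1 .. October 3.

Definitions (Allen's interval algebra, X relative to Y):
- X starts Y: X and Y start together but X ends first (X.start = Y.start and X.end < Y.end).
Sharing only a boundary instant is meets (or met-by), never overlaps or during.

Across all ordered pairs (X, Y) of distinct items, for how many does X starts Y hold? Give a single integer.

4

Checking all 72 ordered pairs for relation 'starts'; matching pairs in alphabetical order:
(backup, handoff): backup starts handoff ✓
(design_review, snapshot): design_review starts snapshot ✓
(retro, backup): retro starts backup ✓
(retro, handoff): retro starts handoff ✓
Count: 4.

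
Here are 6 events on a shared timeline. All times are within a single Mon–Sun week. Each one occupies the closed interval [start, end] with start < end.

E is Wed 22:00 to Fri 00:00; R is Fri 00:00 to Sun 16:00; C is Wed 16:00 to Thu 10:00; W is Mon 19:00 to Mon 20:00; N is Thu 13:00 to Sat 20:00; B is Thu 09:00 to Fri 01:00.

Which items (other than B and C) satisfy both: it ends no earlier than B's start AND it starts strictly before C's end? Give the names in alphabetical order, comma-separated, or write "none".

E

Conditions: its end is no earlier than B's start (X.end >= Thu 09:00) AND its start is strictly before C's end (X.start < Thu 10:00).
E: end Fri 00:00 >= Thu 09:00? ✓; start Wed 22:00 < Thu 10:00? ✓ → yes.
N: end Sat 20:00 >= Thu 09:00? ✓; start Thu 13:00 < Thu 10:00? ✗ → no.
R: end Sun 16:00 >= Thu 09:00? ✓; start Fri 00:00 < Thu 10:00? ✗ → no.
W: end Mon 20:00 >= Thu 09:00? ✗; start Mon 19:00 < Thu 10:00? ✓ → no.
Result: E.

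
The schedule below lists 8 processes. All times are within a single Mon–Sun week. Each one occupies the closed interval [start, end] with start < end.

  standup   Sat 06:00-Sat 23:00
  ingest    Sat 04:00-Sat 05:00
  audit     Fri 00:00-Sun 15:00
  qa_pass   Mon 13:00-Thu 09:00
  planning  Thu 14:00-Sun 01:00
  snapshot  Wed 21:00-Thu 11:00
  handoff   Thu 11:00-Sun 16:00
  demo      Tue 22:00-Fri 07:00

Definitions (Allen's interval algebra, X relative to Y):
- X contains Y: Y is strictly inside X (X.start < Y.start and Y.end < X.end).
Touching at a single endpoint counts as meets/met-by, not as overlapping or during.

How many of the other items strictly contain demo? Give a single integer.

Target demo = [Tue 22:00, Fri 07:00].
audit [Fri 00:00, Sun 15:00] → overlapped-by → no.
handoff [Thu 11:00, Sun 16:00] → overlapped-by → no.
ingest [Sat 04:00, Sat 05:00] → after → no.
planning [Thu 14:00, Sun 01:00] → overlapped-by → no.
qa_pass [Mon 13:00, Thu 09:00] → overlaps → no.
snapshot [Wed 21:00, Thu 11:00] → during → no.
standup [Sat 06:00, Sat 23:00] → after → no.
Total: 0.

0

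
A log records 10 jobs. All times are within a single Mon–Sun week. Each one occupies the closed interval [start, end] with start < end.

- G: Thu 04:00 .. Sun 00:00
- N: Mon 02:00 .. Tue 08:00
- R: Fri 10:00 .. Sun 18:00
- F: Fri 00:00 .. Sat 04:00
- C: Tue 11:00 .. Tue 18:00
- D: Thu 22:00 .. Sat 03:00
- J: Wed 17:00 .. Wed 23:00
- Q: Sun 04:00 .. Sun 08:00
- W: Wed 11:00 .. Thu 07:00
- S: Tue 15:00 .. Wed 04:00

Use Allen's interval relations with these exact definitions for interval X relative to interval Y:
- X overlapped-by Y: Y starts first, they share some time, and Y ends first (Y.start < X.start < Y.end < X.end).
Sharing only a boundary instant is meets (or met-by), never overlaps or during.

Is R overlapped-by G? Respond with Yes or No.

R = [Fri 10:00, Sun 18:00], G = [Thu 04:00, Sun 00:00].
Actual relation of R to G: overlapped-by.
Asked whether 'overlapped-by' holds → Yes.

Yes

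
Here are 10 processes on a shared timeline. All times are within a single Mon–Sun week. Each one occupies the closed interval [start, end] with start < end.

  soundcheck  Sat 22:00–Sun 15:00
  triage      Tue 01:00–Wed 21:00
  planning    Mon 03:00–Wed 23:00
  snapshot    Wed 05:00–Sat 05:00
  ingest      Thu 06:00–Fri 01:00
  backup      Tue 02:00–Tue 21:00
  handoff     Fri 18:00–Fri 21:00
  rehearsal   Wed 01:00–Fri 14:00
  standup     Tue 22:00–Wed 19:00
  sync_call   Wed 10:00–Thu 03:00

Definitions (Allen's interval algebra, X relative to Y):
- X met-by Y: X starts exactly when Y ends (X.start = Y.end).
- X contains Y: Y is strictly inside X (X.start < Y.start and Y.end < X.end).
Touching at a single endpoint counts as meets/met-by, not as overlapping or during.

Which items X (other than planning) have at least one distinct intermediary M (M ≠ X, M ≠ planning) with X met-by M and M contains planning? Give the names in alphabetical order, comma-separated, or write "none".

none

Target planning = [Mon 03:00, Wed 23:00].
Intermediaries M with M contains planning: none.
Union: none.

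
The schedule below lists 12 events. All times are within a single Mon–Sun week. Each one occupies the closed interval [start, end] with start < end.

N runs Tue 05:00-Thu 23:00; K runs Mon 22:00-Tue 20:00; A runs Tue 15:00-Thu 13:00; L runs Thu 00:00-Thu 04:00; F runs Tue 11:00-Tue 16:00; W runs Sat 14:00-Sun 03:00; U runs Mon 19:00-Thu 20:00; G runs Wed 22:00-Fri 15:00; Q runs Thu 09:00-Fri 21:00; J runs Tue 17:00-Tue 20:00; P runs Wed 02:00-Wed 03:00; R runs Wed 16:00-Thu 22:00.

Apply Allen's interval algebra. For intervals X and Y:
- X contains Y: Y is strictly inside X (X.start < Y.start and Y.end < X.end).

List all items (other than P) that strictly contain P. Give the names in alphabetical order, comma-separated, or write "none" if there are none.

Target P = [Wed 02:00, Wed 03:00].
A [Tue 15:00, Thu 13:00] → contains → yes.
F [Tue 11:00, Tue 16:00] → before → no.
G [Wed 22:00, Fri 15:00] → after → no.
J [Tue 17:00, Tue 20:00] → before → no.
K [Mon 22:00, Tue 20:00] → before → no.
L [Thu 00:00, Thu 04:00] → after → no.
N [Tue 05:00, Thu 23:00] → contains → yes.
Q [Thu 09:00, Fri 21:00] → after → no.
R [Wed 16:00, Thu 22:00] → after → no.
U [Mon 19:00, Thu 20:00] → contains → yes.
W [Sat 14:00, Sun 03:00] → after → no.
Result: A, N, U.

A, N, U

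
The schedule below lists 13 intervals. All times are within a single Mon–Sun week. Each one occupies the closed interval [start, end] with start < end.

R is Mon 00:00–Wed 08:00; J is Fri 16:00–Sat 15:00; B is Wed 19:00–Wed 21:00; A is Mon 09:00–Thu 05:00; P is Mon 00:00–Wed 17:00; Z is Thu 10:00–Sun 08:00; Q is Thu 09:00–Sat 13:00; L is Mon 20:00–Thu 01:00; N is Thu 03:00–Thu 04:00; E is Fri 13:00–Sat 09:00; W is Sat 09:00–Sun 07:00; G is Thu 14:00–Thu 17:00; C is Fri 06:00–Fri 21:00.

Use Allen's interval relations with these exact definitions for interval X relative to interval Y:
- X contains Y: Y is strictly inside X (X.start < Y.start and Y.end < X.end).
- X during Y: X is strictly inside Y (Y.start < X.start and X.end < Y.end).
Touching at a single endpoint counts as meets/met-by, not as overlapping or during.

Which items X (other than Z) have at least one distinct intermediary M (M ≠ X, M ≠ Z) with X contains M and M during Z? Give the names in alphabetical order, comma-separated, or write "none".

Q

Target Z = [Thu 10:00, Sun 08:00].
Intermediaries M with M during Z: C, E, G, J, W.
Via C — items with X contains C: Q.
Via E — items with X contains E: Q.
Via G — items with X contains G: Q.
Via J — items with X contains J: none.
Via W — items with X contains W: none.
Union: Q.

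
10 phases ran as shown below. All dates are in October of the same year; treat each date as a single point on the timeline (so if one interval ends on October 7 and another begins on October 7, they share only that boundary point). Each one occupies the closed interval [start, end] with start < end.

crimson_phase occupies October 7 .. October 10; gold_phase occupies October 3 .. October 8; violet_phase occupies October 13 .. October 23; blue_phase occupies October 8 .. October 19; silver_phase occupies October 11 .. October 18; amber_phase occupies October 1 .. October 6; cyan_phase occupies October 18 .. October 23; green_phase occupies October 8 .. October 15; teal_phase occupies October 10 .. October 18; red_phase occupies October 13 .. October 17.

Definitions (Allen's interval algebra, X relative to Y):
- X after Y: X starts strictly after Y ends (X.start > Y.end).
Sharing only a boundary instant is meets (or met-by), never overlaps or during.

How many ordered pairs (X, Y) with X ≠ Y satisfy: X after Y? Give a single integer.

Checking all 90 ordered pairs for relation 'after'; matching pairs in alphabetical order:
(blue_phase, amber_phase): blue_phase after amber_phase ✓
(crimson_phase, amber_phase): crimson_phase after amber_phase ✓
(cyan_phase, amber_phase): cyan_phase after amber_phase ✓
(cyan_phase, crimson_phase): cyan_phase after crimson_phase ✓
(cyan_phase, gold_phase): cyan_phase after gold_phase ✓
(cyan_phase, green_phase): cyan_phase after green_phase ✓
(cyan_phase, red_phase): cyan_phase after red_phase ✓
(green_phase, amber_phase): green_phase after amber_phase ✓
(red_phase, amber_phase): red_phase after amber_phase ✓
(red_phase, crimson_phase): red_phase after crimson_phase ✓
(red_phase, gold_phase): red_phase after gold_phase ✓
(silver_phase, amber_phase): silver_phase after amber_phase ✓
(silver_phase, crimson_phase): silver_phase after crimson_phase ✓
(silver_phase, gold_phase): silver_phase after gold_phase ✓
(teal_phase, amber_phase): teal_phase after amber_phase ✓
(teal_phase, gold_phase): teal_phase after gold_phase ✓
(violet_phase, amber_phase): violet_phase after amber_phase ✓
(violet_phase, crimson_phase): violet_phase after crimson_phase ✓
(violet_phase, gold_phase): violet_phase after gold_phase ✓
Count: 19.

19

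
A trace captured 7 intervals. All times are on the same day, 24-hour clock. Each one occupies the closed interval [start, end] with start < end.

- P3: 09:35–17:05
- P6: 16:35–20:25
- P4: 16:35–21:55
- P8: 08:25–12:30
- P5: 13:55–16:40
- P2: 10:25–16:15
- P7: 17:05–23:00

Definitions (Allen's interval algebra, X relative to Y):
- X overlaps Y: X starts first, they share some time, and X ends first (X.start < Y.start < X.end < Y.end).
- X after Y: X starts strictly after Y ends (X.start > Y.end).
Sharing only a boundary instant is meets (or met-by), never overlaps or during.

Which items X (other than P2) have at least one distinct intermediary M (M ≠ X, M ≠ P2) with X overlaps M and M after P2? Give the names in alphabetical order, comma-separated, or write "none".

P3, P4, P5, P6

Target P2 = [10:25, 16:15].
Intermediaries M with M after P2: P4, P6, P7.
Via P4 — items with X overlaps P4: P3, P5.
Via P6 — items with X overlaps P6: P3, P5.
Via P7 — items with X overlaps P7: P4, P6.
Union: P3, P4, P5, P6.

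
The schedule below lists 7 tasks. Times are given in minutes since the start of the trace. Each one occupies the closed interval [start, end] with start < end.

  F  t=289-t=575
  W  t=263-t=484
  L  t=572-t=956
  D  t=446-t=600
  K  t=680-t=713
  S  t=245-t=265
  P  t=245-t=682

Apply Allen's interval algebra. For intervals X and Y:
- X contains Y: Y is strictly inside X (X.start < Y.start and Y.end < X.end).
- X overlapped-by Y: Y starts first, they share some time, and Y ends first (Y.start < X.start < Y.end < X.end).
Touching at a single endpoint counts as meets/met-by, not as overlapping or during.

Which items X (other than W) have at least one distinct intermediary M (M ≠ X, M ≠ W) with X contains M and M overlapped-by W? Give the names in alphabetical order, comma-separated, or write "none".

Target W = [t=263, t=484].
Intermediaries M with M overlapped-by W: D, F.
Via D — items with X contains D: P.
Via F — items with X contains F: P.
Union: P.

P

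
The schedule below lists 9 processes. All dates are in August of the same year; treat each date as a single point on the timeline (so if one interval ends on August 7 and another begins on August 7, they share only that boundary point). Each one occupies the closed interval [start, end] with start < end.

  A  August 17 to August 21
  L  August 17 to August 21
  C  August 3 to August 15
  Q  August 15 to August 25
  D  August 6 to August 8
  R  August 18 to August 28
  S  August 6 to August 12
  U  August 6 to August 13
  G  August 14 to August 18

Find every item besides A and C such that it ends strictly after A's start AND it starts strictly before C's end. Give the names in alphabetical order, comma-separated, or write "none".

Conditions: its end is strictly after A's start (X.end > August 17) AND its start is strictly before C's end (X.start < August 15).
D: end August 8 > August 17? ✗; start August 6 < August 15? ✓ → no.
G: end August 18 > August 17? ✓; start August 14 < August 15? ✓ → yes.
L: end August 21 > August 17? ✓; start August 17 < August 15? ✗ → no.
Q: end August 25 > August 17? ✓; start August 15 < August 15? ✗ → no.
R: end August 28 > August 17? ✓; start August 18 < August 15? ✗ → no.
S: end August 12 > August 17? ✗; start August 6 < August 15? ✓ → no.
U: end August 13 > August 17? ✗; start August 6 < August 15? ✓ → no.
Result: G.

G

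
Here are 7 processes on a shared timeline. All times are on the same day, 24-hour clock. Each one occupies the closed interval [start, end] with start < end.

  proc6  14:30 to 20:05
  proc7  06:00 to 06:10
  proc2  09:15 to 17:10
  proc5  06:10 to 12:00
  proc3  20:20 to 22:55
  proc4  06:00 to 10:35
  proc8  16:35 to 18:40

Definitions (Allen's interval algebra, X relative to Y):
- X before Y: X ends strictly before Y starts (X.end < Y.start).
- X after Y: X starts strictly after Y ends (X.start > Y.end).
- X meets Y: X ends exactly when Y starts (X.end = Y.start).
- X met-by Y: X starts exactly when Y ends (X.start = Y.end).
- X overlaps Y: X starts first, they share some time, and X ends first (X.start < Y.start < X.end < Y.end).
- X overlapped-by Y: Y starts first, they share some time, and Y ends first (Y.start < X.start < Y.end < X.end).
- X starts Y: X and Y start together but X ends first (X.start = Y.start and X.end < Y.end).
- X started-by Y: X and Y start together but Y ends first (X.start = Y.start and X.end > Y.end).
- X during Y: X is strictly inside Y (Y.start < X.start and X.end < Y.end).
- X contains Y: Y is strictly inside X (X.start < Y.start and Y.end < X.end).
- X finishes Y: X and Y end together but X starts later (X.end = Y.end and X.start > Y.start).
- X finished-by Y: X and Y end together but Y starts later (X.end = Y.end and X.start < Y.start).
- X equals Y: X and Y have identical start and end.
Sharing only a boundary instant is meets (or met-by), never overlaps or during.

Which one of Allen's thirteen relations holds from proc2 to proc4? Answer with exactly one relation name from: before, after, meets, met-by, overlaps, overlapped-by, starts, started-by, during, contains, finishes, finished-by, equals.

proc2 = [09:15, 17:10]; proc4 = [06:00, 10:35].
Compare endpoints: proc2.start > proc4.start, proc2.start < proc4.end, proc2.end > proc4.start, proc2.end > proc4.end.
That pattern is 'overlapped-by'.

overlapped-by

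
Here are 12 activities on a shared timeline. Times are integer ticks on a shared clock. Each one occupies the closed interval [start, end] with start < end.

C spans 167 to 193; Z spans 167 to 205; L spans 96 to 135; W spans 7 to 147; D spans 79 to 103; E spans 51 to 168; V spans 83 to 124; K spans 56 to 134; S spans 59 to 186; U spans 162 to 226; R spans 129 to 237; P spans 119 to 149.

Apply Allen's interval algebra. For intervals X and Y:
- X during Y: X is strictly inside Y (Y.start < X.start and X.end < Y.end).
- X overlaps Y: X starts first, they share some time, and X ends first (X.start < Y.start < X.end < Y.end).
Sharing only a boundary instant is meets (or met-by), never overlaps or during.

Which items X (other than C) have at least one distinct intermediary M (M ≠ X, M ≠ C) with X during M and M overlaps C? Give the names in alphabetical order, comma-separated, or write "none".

D, K, L, P, V

Target C = [167, 193].
Intermediaries M with M overlaps C: E, S.
Via E — items with X during E: D, K, L, P, V.
Via S — items with X during S: D, L, P, V.
Union: D, K, L, P, V.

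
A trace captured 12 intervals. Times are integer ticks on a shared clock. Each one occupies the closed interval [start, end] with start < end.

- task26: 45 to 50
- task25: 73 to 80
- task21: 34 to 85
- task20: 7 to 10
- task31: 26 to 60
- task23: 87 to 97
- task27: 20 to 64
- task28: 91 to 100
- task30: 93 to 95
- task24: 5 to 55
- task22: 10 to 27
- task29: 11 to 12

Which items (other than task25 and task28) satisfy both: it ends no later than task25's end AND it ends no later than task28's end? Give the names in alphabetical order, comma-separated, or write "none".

Conditions: its end is no later than task25's end (X.end <= 80) AND its end is no later than task28's end (X.end <= 100).
task20: end 10 <= 80? ✓; end 10 <= 100? ✓ → yes.
task21: end 85 <= 80? ✗; end 85 <= 100? ✓ → no.
task22: end 27 <= 80? ✓; end 27 <= 100? ✓ → yes.
task23: end 97 <= 80? ✗; end 97 <= 100? ✓ → no.
task24: end 55 <= 80? ✓; end 55 <= 100? ✓ → yes.
task26: end 50 <= 80? ✓; end 50 <= 100? ✓ → yes.
task27: end 64 <= 80? ✓; end 64 <= 100? ✓ → yes.
task29: end 12 <= 80? ✓; end 12 <= 100? ✓ → yes.
task30: end 95 <= 80? ✗; end 95 <= 100? ✓ → no.
task31: end 60 <= 80? ✓; end 60 <= 100? ✓ → yes.
Result: task20, task22, task24, task26, task27, task29, task31.

task20, task22, task24, task26, task27, task29, task31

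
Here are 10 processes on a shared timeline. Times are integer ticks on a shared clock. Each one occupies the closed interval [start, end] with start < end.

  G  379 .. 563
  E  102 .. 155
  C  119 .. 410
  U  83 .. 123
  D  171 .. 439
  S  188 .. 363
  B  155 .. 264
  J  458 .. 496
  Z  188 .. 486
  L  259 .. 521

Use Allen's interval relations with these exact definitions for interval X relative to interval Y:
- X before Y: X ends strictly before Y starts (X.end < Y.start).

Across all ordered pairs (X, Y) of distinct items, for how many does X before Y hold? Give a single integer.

Checking all 90 ordered pairs for relation 'before'; matching pairs in alphabetical order:
(B, G): B before G ✓
(B, J): B before J ✓
(C, J): C before J ✓
(D, J): D before J ✓
(E, D): E before D ✓
(E, G): E before G ✓
(E, J): E before J ✓
(E, L): E before L ✓
(E, S): E before S ✓
(E, Z): E before Z ✓
(S, G): S before G ✓
(S, J): S before J ✓
(U, B): U before B ✓
(U, D): U before D ✓
(U, G): U before G ✓
(U, J): U before J ✓
(U, L): U before L ✓
(U, S): U before S ✓
(U, Z): U before Z ✓
Count: 19.

19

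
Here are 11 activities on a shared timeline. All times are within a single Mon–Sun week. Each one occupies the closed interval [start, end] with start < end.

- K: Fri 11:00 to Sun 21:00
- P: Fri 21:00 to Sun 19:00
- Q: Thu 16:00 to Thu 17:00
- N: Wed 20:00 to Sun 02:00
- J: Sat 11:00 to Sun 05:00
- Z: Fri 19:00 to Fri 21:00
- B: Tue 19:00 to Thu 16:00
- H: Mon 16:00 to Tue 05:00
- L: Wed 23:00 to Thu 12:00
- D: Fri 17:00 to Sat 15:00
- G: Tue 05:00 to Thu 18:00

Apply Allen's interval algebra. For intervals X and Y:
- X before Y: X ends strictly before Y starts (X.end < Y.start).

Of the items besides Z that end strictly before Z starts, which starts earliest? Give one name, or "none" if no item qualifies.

H

Target Z = [Fri 19:00, Fri 21:00].
B [Tue 19:00, Thu 16:00] → before → candidate.
D [Fri 17:00, Sat 15:00] → contains → excluded.
G [Tue 05:00, Thu 18:00] → before → candidate.
H [Mon 16:00, Tue 05:00] → before → candidate.
J [Sat 11:00, Sun 05:00] → after → excluded.
K [Fri 11:00, Sun 21:00] → contains → excluded.
L [Wed 23:00, Thu 12:00] → before → candidate.
N [Wed 20:00, Sun 02:00] → contains → excluded.
P [Fri 21:00, Sun 19:00] → met-by → excluded.
Q [Thu 16:00, Thu 17:00] → before → candidate.
Among candidates, earliest start is Mon 16:00 → H.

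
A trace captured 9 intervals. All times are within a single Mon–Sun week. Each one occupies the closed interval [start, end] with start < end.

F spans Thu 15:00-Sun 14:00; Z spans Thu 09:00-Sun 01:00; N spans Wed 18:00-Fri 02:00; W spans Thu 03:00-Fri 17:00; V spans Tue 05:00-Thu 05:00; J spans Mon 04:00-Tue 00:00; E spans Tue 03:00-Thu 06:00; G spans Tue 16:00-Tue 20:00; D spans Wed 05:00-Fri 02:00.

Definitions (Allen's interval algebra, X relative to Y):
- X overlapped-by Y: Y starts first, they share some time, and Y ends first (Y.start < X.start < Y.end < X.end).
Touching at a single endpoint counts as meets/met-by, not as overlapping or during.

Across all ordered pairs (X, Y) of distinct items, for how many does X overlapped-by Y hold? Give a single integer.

Checking all 72 ordered pairs for relation 'overlapped-by'; matching pairs in alphabetical order:
(D, E): D overlapped-by E ✓
(D, V): D overlapped-by V ✓
(F, D): F overlapped-by D ✓
(F, N): F overlapped-by N ✓
(F, W): F overlapped-by W ✓
(F, Z): F overlapped-by Z ✓
(N, E): N overlapped-by E ✓
(N, V): N overlapped-by V ✓
(W, D): W overlapped-by D ✓
(W, E): W overlapped-by E ✓
(W, N): W overlapped-by N ✓
(W, V): W overlapped-by V ✓
(Z, D): Z overlapped-by D ✓
(Z, N): Z overlapped-by N ✓
(Z, W): Z overlapped-by W ✓
Count: 15.

15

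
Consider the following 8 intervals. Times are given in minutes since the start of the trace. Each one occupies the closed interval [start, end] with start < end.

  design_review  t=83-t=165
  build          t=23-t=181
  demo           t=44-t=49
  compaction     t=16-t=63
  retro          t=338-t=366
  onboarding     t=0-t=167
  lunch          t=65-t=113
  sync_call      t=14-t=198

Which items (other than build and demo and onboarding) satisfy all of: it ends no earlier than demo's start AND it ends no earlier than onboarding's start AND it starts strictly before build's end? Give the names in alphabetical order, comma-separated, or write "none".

Conditions: its end is no earlier than demo's start (X.end >= t=44) AND its end is no earlier than onboarding's start (X.end >= t=0) AND its start is strictly before build's end (X.start < t=181).
compaction: end t=63 >= t=44? ✓; end t=63 >= t=0? ✓; start t=16 < t=181? ✓ → yes.
design_review: end t=165 >= t=44? ✓; end t=165 >= t=0? ✓; start t=83 < t=181? ✓ → yes.
lunch: end t=113 >= t=44? ✓; end t=113 >= t=0? ✓; start t=65 < t=181? ✓ → yes.
retro: end t=366 >= t=44? ✓; end t=366 >= t=0? ✓; start t=338 < t=181? ✗ → no.
sync_call: end t=198 >= t=44? ✓; end t=198 >= t=0? ✓; start t=14 < t=181? ✓ → yes.
Result: compaction, design_review, lunch, sync_call.

compaction, design_review, lunch, sync_call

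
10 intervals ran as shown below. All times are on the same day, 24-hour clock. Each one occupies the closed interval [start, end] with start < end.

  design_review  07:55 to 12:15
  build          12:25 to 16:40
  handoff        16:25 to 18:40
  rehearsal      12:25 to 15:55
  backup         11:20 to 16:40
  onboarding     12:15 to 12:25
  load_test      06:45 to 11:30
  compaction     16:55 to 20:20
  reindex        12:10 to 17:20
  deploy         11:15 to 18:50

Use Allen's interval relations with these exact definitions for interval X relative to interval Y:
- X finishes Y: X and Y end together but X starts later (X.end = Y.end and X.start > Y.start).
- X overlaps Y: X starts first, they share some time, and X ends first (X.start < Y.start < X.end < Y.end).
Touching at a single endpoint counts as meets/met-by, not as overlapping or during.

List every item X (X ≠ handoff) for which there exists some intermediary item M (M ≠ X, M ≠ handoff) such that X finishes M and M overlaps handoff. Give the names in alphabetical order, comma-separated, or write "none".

build

Target handoff = [16:25, 18:40].
Intermediaries M with M overlaps handoff: backup, build, reindex.
Via backup — items with X finishes backup: build.
Via build — items with X finishes build: none.
Via reindex — items with X finishes reindex: none.
Union: build.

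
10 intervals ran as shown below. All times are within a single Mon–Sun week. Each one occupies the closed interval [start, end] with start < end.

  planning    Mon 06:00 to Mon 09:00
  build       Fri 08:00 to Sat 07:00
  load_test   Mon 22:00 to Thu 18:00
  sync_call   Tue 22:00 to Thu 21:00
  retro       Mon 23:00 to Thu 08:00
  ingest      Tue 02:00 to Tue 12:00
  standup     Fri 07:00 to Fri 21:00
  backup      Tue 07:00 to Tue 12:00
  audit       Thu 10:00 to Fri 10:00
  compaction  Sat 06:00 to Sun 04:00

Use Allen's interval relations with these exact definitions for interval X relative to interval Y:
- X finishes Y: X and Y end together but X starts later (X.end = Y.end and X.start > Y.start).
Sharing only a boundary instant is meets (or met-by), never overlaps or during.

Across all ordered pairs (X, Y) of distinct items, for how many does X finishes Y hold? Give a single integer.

1

Checking all 90 ordered pairs for relation 'finishes'; matching pairs in alphabetical order:
(backup, ingest): backup finishes ingest ✓
Count: 1.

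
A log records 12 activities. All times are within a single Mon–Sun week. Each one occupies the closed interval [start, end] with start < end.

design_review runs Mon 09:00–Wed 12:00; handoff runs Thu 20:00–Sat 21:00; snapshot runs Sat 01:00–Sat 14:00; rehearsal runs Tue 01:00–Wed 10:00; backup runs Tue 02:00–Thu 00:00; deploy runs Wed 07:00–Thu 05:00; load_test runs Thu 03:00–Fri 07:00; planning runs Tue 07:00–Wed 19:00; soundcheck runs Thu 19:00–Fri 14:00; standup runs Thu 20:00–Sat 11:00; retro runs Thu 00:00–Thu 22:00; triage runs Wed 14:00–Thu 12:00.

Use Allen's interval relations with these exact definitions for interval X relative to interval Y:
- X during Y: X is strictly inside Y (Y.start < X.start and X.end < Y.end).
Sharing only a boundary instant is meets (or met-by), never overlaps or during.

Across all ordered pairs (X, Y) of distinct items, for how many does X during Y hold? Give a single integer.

Checking all 132 ordered pairs for relation 'during'; matching pairs in alphabetical order:
(planning, backup): planning during backup ✓
(rehearsal, design_review): rehearsal during design_review ✓
(snapshot, handoff): snapshot during handoff ✓
Count: 3.

3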